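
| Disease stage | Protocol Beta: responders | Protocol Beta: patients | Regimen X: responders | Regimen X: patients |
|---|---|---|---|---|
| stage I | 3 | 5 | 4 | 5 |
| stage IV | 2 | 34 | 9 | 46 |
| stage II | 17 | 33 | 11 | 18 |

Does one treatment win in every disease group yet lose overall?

Stage I: Protocol Beta 3/5 = 60.0%, Regimen X 4/5 = 80.0% → Regimen X
Stage IV: Protocol Beta 2/34 = 5.9%, Regimen X 9/46 = 19.6% → Regimen X
Stage II: Protocol Beta 17/33 = 51.5%, Regimen X 11/18 = 61.1% → Regimen X
Overall: Protocol Beta 22/72 = 30.6%, Regimen X 24/69 = 34.8% → Regimen X
Regimen X wins overall and in every disease group — no reversal.

No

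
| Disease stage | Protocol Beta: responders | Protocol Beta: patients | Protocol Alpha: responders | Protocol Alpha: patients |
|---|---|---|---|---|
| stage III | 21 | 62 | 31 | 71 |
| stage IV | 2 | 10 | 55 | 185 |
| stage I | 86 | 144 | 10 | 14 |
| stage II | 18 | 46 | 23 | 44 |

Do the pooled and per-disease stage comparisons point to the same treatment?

Stage III: Protocol Beta 21/62 = 33.9%, Protocol Alpha 31/71 = 43.7% → Protocol Alpha
Stage IV: Protocol Beta 2/10 = 20.0%, Protocol Alpha 55/185 = 29.7% → Protocol Alpha
Stage I: Protocol Beta 86/144 = 59.7%, Protocol Alpha 10/14 = 71.4% → Protocol Alpha
Stage II: Protocol Beta 18/46 = 39.1%, Protocol Alpha 23/44 = 52.3% → Protocol Alpha
Overall: Protocol Beta 127/262 = 48.5%, Protocol Alpha 119/314 = 37.9% → Protocol Beta
Protocol Alpha wins each disease group but Protocol Beta wins overall — the comparison reverses. Protocol Alpha's patients skew toward stage IV, which has a lower base rate.

No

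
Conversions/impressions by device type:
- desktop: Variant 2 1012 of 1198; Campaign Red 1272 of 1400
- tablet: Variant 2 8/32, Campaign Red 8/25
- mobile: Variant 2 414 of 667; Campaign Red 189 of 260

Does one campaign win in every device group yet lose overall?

Desktop: Variant 2 1012/1198 = 84.5%, Campaign Red 1272/1400 = 90.9% → Campaign Red
Tablet: Variant 2 8/32 = 25.0%, Campaign Red 8/25 = 32.0% → Campaign Red
Mobile: Variant 2 414/667 = 62.1%, Campaign Red 189/260 = 72.7% → Campaign Red
Overall: Variant 2 1434/1897 = 75.6%, Campaign Red 1469/1685 = 87.2% → Campaign Red
Campaign Red wins overall and in every device group — no reversal.

No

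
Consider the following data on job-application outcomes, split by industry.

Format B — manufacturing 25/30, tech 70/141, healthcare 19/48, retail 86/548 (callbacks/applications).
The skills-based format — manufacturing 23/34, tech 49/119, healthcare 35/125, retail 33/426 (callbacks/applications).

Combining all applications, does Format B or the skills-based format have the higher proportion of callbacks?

Format B

Manufacturing: Format B 25/30 = 83.3%, the skills-based format 23/34 = 67.6% → Format B
Tech: Format B 70/141 = 49.6%, the skills-based format 49/119 = 41.2% → Format B
Healthcare: Format B 19/48 = 39.6%, the skills-based format 35/125 = 28.0% → Format B
Retail: Format B 86/548 = 15.7%, the skills-based format 33/426 = 7.7% → Format B
Overall: Format B 200/767 = 26.1%, the skills-based format 140/704 = 19.9% → Format B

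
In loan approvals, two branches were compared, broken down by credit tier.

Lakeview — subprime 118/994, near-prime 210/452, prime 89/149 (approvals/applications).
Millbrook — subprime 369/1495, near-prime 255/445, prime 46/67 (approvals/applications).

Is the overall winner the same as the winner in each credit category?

Subprime: Lakeview 118/994 = 11.9%, Millbrook 369/1495 = 24.7% → Millbrook
Near-prime: Lakeview 210/452 = 46.5%, Millbrook 255/445 = 57.3% → Millbrook
Prime: Lakeview 89/149 = 59.7%, Millbrook 46/67 = 68.7% → Millbrook
Overall: Lakeview 417/1595 = 26.1%, Millbrook 670/2007 = 33.4% → Millbrook
Millbrook wins overall and in every credit group — no reversal.

Yes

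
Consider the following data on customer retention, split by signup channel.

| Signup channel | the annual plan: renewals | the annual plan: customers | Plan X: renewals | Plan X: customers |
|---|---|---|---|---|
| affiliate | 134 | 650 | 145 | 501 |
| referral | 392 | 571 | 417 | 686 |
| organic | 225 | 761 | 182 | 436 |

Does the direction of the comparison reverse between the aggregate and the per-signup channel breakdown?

Affiliate: the annual plan 134/650 = 20.6%, Plan X 145/501 = 28.9% → Plan X
Referral: the annual plan 392/571 = 68.7%, Plan X 417/686 = 60.8% → the annual plan
Organic: the annual plan 225/761 = 29.6%, Plan X 182/436 = 41.7% → Plan X
Overall: the annual plan 751/1982 = 37.9%, Plan X 744/1623 = 45.8% → Plan X
Neither sweeps: the annual plan wins 1 of 3 groups, Plan X wins 2. Plan X wins overall but not every group — no Simpson reversal.

No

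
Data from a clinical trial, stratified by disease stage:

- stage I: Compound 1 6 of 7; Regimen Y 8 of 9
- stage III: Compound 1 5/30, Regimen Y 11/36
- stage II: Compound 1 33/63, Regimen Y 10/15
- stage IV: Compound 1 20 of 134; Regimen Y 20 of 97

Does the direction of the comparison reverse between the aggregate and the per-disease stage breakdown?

No

Stage I: Compound 1 6/7 = 85.7%, Regimen Y 8/9 = 88.9% → Regimen Y
Stage III: Compound 1 5/30 = 16.7%, Regimen Y 11/36 = 30.6% → Regimen Y
Stage II: Compound 1 33/63 = 52.4%, Regimen Y 10/15 = 66.7% → Regimen Y
Stage IV: Compound 1 20/134 = 14.9%, Regimen Y 20/97 = 20.6% → Regimen Y
Overall: Compound 1 64/234 = 27.4%, Regimen Y 49/157 = 31.2% → Regimen Y
Regimen Y wins overall and in every disease group — no reversal.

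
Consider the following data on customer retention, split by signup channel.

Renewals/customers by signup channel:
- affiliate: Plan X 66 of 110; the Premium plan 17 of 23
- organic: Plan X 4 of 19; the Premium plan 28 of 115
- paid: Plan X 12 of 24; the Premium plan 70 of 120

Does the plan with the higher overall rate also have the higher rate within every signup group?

No

Affiliate: Plan X 66/110 = 60.0%, the Premium plan 17/23 = 73.9% → the Premium plan
Organic: Plan X 4/19 = 21.1%, the Premium plan 28/115 = 24.3% → the Premium plan
Paid: Plan X 12/24 = 50.0%, the Premium plan 70/120 = 58.3% → the Premium plan
Overall: Plan X 82/153 = 53.6%, the Premium plan 115/258 = 44.6% → Plan X
The Premium plan wins each signup group but Plan X wins overall — the comparison reverses. The Premium plan's customers skew toward organic, which has a lower base rate.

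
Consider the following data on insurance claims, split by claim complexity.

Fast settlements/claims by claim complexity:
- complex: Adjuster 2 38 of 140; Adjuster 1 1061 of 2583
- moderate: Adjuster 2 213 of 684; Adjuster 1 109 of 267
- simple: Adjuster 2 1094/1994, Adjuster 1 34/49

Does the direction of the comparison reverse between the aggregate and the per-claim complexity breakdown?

Yes

Complex: Adjuster 2 38/140 = 27.1%, Adjuster 1 1061/2583 = 41.1% → Adjuster 1
Moderate: Adjuster 2 213/684 = 31.1%, Adjuster 1 109/267 = 40.8% → Adjuster 1
Simple: Adjuster 2 1094/1994 = 54.9%, Adjuster 1 34/49 = 69.4% → Adjuster 1
Overall: Adjuster 2 1345/2818 = 47.7%, Adjuster 1 1204/2899 = 41.5% → Adjuster 2
Adjuster 1 wins each claim group but Adjuster 2 wins overall — the comparison reverses. Adjuster 1's claims skew toward complex, which has a lower base rate.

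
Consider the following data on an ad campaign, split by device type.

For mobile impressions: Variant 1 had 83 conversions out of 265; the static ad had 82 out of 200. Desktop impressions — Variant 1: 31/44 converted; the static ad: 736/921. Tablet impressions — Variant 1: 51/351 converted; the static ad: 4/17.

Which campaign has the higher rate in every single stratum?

Mobile: Variant 1 83/265 = 31.3%, the static ad 82/200 = 41.0% → the static ad
Desktop: Variant 1 31/44 = 70.5%, the static ad 736/921 = 79.9% → the static ad
Tablet: Variant 1 51/351 = 14.5%, the static ad 4/17 = 23.5% → the static ad
The static ad has the higher rate in all 3 groups.

the static ad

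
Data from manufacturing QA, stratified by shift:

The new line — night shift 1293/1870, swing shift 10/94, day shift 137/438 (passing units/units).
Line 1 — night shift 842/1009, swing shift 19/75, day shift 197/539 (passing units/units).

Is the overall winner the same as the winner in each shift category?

Night shift: the new line 1293/1870 = 69.1%, Line 1 842/1009 = 83.4% → Line 1
Swing shift: the new line 10/94 = 10.6%, Line 1 19/75 = 25.3% → Line 1
Day shift: the new line 137/438 = 31.3%, Line 1 197/539 = 36.5% → Line 1
Overall: the new line 1440/2402 = 60.0%, Line 1 1058/1623 = 65.2% → Line 1
Line 1 wins overall and in every shift group — no reversal.

Yes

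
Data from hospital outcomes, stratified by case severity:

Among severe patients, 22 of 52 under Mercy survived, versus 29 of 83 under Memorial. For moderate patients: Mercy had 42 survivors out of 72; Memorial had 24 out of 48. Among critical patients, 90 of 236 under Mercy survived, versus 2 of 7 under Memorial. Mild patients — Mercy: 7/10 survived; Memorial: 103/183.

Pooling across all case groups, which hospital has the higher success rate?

Severe: Mercy 22/52 = 42.3%, Memorial 29/83 = 34.9% → Mercy
Moderate: Mercy 42/72 = 58.3%, Memorial 24/48 = 50.0% → Mercy
Critical: Mercy 90/236 = 38.1%, Memorial 2/7 = 28.6% → Mercy
Mild: Mercy 7/10 = 70.0%, Memorial 103/183 = 56.3% → Mercy
Overall: Mercy 161/370 = 43.5%, Memorial 158/321 = 49.2% → Memorial
(Mercy wins every case group but Memorial wins overall — Mercy's patients skew toward the low-rate critical group.)

Memorial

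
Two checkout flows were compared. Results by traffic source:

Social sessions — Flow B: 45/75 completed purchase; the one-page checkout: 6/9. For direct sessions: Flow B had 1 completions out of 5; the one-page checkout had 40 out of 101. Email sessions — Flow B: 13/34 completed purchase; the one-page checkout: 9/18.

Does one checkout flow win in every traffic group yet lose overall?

Social: Flow B 45/75 = 60.0%, the one-page checkout 6/9 = 66.7% → the one-page checkout
Direct: Flow B 1/5 = 20.0%, the one-page checkout 40/101 = 39.6% → the one-page checkout
Email: Flow B 13/34 = 38.2%, the one-page checkout 9/18 = 50.0% → the one-page checkout
Overall: Flow B 59/114 = 51.8%, the one-page checkout 55/128 = 43.0% → Flow B
The one-page checkout wins each traffic group but Flow B wins overall — the comparison reverses. The one-page checkout's sessions skew toward direct, which has a lower base rate.

Yes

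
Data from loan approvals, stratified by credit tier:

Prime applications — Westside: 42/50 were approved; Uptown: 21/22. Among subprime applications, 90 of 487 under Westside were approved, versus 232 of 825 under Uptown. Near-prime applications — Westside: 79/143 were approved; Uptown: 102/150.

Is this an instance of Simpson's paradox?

Prime: Westside 42/50 = 84.0%, Uptown 21/22 = 95.5% → Uptown
Subprime: Westside 90/487 = 18.5%, Uptown 232/825 = 28.1% → Uptown
Near-prime: Westside 79/143 = 55.2%, Uptown 102/150 = 68.0% → Uptown
Overall: Westside 211/680 = 31.0%, Uptown 355/997 = 35.6% → Uptown
Uptown wins overall and in every credit group — no reversal.

No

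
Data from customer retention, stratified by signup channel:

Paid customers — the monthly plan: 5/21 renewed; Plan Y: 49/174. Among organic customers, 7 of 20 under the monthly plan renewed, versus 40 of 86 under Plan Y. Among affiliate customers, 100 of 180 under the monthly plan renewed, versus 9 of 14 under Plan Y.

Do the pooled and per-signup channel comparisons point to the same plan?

Paid: the monthly plan 5/21 = 23.8%, Plan Y 49/174 = 28.2% → Plan Y
Organic: the monthly plan 7/20 = 35.0%, Plan Y 40/86 = 46.5% → Plan Y
Affiliate: the monthly plan 100/180 = 55.6%, Plan Y 9/14 = 64.3% → Plan Y
Overall: the monthly plan 112/221 = 50.7%, Plan Y 98/274 = 35.8% → the monthly plan
Plan Y wins each signup group but the monthly plan wins overall — the comparison reverses. Plan Y's customers skew toward paid, which has a lower base rate.

No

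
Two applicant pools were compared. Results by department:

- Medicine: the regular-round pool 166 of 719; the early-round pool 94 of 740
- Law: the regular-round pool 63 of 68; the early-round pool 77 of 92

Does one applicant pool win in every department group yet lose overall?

No

Medicine: the regular-round pool 166/719 = 23.1%, the early-round pool 94/740 = 12.7% → the regular-round pool
Law: the regular-round pool 63/68 = 92.6%, the early-round pool 77/92 = 83.7% → the regular-round pool
Overall: the regular-round pool 229/787 = 29.1%, the early-round pool 171/832 = 20.6% → the regular-round pool
The regular-round pool wins overall and in every department group — no reversal.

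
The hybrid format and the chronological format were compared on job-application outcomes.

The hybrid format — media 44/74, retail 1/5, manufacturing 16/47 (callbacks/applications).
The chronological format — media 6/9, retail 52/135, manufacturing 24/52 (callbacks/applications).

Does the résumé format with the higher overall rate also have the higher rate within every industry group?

No

Media: the hybrid format 44/74 = 59.5%, the chronological format 6/9 = 66.7% → the chronological format
Retail: the hybrid format 1/5 = 20.0%, the chronological format 52/135 = 38.5% → the chronological format
Manufacturing: the hybrid format 16/47 = 34.0%, the chronological format 24/52 = 46.2% → the chronological format
Overall: the hybrid format 61/126 = 48.4%, the chronological format 82/196 = 41.8% → the hybrid format
The chronological format wins each industry group but the hybrid format wins overall — the comparison reverses. The chronological format's applications skew toward retail, which has a lower base rate.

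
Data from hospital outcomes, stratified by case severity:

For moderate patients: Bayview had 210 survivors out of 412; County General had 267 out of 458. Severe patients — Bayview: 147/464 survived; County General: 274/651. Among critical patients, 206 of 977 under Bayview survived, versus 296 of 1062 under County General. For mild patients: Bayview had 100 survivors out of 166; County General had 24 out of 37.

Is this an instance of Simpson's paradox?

No

Moderate: Bayview 210/412 = 51.0%, County General 267/458 = 58.3% → County General
Severe: Bayview 147/464 = 31.7%, County General 274/651 = 42.1% → County General
Critical: Bayview 206/977 = 21.1%, County General 296/1062 = 27.9% → County General
Mild: Bayview 100/166 = 60.2%, County General 24/37 = 64.9% → County General
Overall: Bayview 663/2019 = 32.8%, County General 861/2208 = 39.0% → County General
County General wins overall and in every case group — no reversal.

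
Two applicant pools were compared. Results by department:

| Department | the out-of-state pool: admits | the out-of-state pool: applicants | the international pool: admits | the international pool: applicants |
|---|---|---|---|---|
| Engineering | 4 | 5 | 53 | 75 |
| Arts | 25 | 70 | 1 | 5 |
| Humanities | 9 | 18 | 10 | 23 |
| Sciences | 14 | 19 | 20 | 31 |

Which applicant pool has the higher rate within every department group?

Engineering: the out-of-state pool 4/5 = 80.0%, the international pool 53/75 = 70.7% → the out-of-state pool
Arts: the out-of-state pool 25/70 = 35.7%, the international pool 1/5 = 20.0% → the out-of-state pool
Humanities: the out-of-state pool 9/18 = 50.0%, the international pool 10/23 = 43.5% → the out-of-state pool
Sciences: the out-of-state pool 14/19 = 73.7%, the international pool 20/31 = 64.5% → the out-of-state pool
The out-of-state pool has the higher rate in all 4 groups.

the out-of-state pool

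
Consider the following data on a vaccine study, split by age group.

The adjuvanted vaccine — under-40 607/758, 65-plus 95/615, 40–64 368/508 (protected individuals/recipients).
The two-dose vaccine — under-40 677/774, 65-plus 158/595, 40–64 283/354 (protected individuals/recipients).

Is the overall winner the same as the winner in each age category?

Under-40: the adjuvanted vaccine 607/758 = 80.1%, the two-dose vaccine 677/774 = 87.5% → the two-dose vaccine
65-plus: the adjuvanted vaccine 95/615 = 15.4%, the two-dose vaccine 158/595 = 26.6% → the two-dose vaccine
40–64: the adjuvanted vaccine 368/508 = 72.4%, the two-dose vaccine 283/354 = 79.9% → the two-dose vaccine
Overall: the adjuvanted vaccine 1070/1881 = 56.9%, the two-dose vaccine 1118/1723 = 64.9% → the two-dose vaccine
The two-dose vaccine wins overall and in every age group — no reversal.

Yes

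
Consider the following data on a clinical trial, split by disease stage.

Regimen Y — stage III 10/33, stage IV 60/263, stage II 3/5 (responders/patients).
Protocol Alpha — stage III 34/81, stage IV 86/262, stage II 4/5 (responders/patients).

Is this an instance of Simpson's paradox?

No

Stage III: Regimen Y 10/33 = 30.3%, Protocol Alpha 34/81 = 42.0% → Protocol Alpha
Stage IV: Regimen Y 60/263 = 22.8%, Protocol Alpha 86/262 = 32.8% → Protocol Alpha
Stage II: Regimen Y 3/5 = 60.0%, Protocol Alpha 4/5 = 80.0% → Protocol Alpha
Overall: Regimen Y 73/301 = 24.3%, Protocol Alpha 124/348 = 35.6% → Protocol Alpha
Protocol Alpha wins overall and in every disease group — no reversal.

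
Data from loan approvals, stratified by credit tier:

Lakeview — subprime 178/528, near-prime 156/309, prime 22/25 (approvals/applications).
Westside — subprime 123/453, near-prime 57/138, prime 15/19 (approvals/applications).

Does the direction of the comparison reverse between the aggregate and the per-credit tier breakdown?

Subprime: Lakeview 178/528 = 33.7%, Westside 123/453 = 27.2% → Lakeview
Near-prime: Lakeview 156/309 = 50.5%, Westside 57/138 = 41.3% → Lakeview
Prime: Lakeview 22/25 = 88.0%, Westside 15/19 = 78.9% → Lakeview
Overall: Lakeview 356/862 = 41.3%, Westside 195/610 = 32.0% → Lakeview
Lakeview wins overall and in every credit group — no reversal.

No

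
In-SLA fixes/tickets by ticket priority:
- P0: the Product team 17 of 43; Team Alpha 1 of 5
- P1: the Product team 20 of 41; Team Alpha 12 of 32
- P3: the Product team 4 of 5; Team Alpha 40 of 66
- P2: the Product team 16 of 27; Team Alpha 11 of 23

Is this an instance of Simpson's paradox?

Yes

P0: the Product team 17/43 = 39.5%, Team Alpha 1/5 = 20.0% → the Product team
P1: the Product team 20/41 = 48.8%, Team Alpha 12/32 = 37.5% → the Product team
P3: the Product team 4/5 = 80.0%, Team Alpha 40/66 = 60.6% → the Product team
P2: the Product team 16/27 = 59.3%, Team Alpha 11/23 = 47.8% → the Product team
Overall: the Product team 57/116 = 49.1%, Team Alpha 64/126 = 50.8% → Team Alpha
The Product team wins each ticket group but Team Alpha wins overall — the comparison reverses. The Product team's tickets skew toward P0, which has a lower base rate.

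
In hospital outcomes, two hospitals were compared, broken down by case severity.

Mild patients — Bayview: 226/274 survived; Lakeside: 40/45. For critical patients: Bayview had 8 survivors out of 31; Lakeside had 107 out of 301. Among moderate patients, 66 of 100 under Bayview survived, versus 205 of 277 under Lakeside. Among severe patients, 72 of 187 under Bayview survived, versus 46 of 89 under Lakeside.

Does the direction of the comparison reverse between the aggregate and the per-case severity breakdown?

Mild: Bayview 226/274 = 82.5%, Lakeside 40/45 = 88.9% → Lakeside
Critical: Bayview 8/31 = 25.8%, Lakeside 107/301 = 35.5% → Lakeside
Moderate: Bayview 66/100 = 66.0%, Lakeside 205/277 = 74.0% → Lakeside
Severe: Bayview 72/187 = 38.5%, Lakeside 46/89 = 51.7% → Lakeside
Overall: Bayview 372/592 = 62.8%, Lakeside 398/712 = 55.9% → Bayview
Lakeside wins each case group but Bayview wins overall — the comparison reverses. Lakeside's patients skew toward critical, which has a lower base rate.

Yes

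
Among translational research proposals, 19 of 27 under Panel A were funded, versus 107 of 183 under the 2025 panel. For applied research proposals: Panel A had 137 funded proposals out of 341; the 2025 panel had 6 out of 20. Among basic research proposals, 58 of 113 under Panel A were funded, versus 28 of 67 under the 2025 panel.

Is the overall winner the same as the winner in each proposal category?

Translational research: Panel A 19/27 = 70.4%, the 2025 panel 107/183 = 58.5% → Panel A
Applied research: Panel A 137/341 = 40.2%, the 2025 panel 6/20 = 30.0% → Panel A
Basic research: Panel A 58/113 = 51.3%, the 2025 panel 28/67 = 41.8% → Panel A
Overall: Panel A 214/481 = 44.5%, the 2025 panel 141/270 = 52.2% → the 2025 panel
Panel A wins each proposal group but the 2025 panel wins overall — the comparison reverses. Panel A's proposals skew toward applied research, which has a lower base rate.

No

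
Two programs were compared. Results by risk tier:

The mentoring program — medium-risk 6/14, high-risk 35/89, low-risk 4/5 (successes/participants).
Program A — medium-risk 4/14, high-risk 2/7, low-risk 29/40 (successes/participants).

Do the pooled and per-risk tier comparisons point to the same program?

No

Medium-risk: the mentoring program 6/14 = 42.9%, Program A 4/14 = 28.6% → the mentoring program
High-risk: the mentoring program 35/89 = 39.3%, Program A 2/7 = 28.6% → the mentoring program
Low-risk: the mentoring program 4/5 = 80.0%, Program A 29/40 = 72.5% → the mentoring program
Overall: the mentoring program 45/108 = 41.7%, Program A 35/61 = 57.4% → Program A
The mentoring program wins each risk group but Program A wins overall — the comparison reverses. The mentoring program's participants skew toward high-risk, which has a lower base rate.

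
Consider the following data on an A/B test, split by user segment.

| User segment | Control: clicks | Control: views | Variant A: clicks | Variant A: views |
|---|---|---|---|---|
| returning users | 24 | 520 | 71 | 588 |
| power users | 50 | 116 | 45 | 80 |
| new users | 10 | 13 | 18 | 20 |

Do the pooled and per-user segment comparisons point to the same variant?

Yes

Returning users: Control 24/520 = 4.6%, Variant A 71/588 = 12.1% → Variant A
Power users: Control 50/116 = 43.1%, Variant A 45/80 = 56.2% → Variant A
New users: Control 10/13 = 76.9%, Variant A 18/20 = 90.0% → Variant A
Overall: Control 84/649 = 12.9%, Variant A 134/688 = 19.5% → Variant A
Variant A wins overall and in every user group — no reversal.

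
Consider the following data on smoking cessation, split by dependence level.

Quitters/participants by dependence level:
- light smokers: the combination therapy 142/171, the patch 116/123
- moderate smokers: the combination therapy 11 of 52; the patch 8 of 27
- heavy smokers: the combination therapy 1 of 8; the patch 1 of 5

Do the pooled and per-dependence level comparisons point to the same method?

Light smokers: the combination therapy 142/171 = 83.0%, the patch 116/123 = 94.3% → the patch
Moderate smokers: the combination therapy 11/52 = 21.2%, the patch 8/27 = 29.6% → the patch
Heavy smokers: the combination therapy 1/8 = 12.5%, the patch 1/5 = 20.0% → the patch
Overall: the combination therapy 154/231 = 66.7%, the patch 125/155 = 80.6% → the patch
The patch wins overall and in every dependence group — no reversal.

Yes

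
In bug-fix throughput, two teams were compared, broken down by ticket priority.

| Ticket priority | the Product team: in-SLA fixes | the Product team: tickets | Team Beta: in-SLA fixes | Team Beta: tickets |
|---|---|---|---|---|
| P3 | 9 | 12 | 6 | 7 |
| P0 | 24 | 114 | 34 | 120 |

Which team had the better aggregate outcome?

P3: the Product team 9/12 = 75.0%, Team Beta 6/7 = 85.7% → Team Beta
P0: the Product team 24/114 = 21.1%, Team Beta 34/120 = 28.3% → Team Beta
Overall: the Product team 33/126 = 26.2%, Team Beta 40/127 = 31.5% → Team Beta

Team Beta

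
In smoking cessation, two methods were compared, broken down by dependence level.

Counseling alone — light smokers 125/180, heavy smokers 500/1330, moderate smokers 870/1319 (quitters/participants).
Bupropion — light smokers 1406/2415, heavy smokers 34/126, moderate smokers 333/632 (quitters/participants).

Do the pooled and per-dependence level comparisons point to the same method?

No

Light smokers: counseling alone 125/180 = 69.4%, bupropion 1406/2415 = 58.2% → counseling alone
Heavy smokers: counseling alone 500/1330 = 37.6%, bupropion 34/126 = 27.0% → counseling alone
Moderate smokers: counseling alone 870/1319 = 66.0%, bupropion 333/632 = 52.7% → counseling alone
Overall: counseling alone 1495/2829 = 52.8%, bupropion 1773/3173 = 55.9% → bupropion
Counseling alone wins each dependence group but bupropion wins overall — the comparison reverses. Counseling alone's participants skew toward heavy smokers, which has a lower base rate.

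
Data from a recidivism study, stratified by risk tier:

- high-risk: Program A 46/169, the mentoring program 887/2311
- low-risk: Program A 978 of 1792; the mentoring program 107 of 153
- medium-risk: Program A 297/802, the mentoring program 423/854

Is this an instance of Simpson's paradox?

High-risk: Program A 46/169 = 27.2%, the mentoring program 887/2311 = 38.4% → the mentoring program
Low-risk: Program A 978/1792 = 54.6%, the mentoring program 107/153 = 69.9% → the mentoring program
Medium-risk: Program A 297/802 = 37.0%, the mentoring program 423/854 = 49.5% → the mentoring program
Overall: Program A 1321/2763 = 47.8%, the mentoring program 1417/3318 = 42.7% → Program A
The mentoring program wins each risk group but Program A wins overall — the comparison reverses. The mentoring program's participants skew toward high-risk, which has a lower base rate.

Yes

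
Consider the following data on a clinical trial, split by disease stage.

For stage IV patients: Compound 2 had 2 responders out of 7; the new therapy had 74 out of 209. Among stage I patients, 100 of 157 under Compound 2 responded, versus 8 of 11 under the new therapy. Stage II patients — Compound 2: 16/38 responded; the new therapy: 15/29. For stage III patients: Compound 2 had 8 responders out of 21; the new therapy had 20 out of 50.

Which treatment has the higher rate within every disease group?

Stage IV: Compound 2 2/7 = 28.6%, the new therapy 74/209 = 35.4% → the new therapy
Stage I: Compound 2 100/157 = 63.7%, the new therapy 8/11 = 72.7% → the new therapy
Stage II: Compound 2 16/38 = 42.1%, the new therapy 15/29 = 51.7% → the new therapy
Stage III: Compound 2 8/21 = 38.1%, the new therapy 20/50 = 40.0% → the new therapy
The new therapy has the higher rate in all 4 groups.

the new therapy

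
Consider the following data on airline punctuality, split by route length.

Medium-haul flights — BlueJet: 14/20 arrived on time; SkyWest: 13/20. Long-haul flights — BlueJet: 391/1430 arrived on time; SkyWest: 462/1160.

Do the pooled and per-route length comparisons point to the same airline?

No

Medium-haul: BlueJet 14/20 = 70.0%, SkyWest 13/20 = 65.0% → BlueJet
Long-haul: BlueJet 391/1430 = 27.3%, SkyWest 462/1160 = 39.8% → SkyWest
Overall: BlueJet 405/1450 = 27.9%, SkyWest 475/1180 = 40.3% → SkyWest
Neither sweeps: BlueJet wins 1 of 2 groups, SkyWest wins 1. SkyWest wins overall but not every group — no Simpson reversal.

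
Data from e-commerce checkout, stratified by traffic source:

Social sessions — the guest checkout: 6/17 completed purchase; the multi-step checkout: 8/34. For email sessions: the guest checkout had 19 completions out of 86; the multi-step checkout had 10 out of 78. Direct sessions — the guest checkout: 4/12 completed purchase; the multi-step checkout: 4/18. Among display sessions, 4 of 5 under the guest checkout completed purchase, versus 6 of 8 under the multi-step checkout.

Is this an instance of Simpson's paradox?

No

Social: the guest checkout 6/17 = 35.3%, the multi-step checkout 8/34 = 23.5% → the guest checkout
Email: the guest checkout 19/86 = 22.1%, the multi-step checkout 10/78 = 12.8% → the guest checkout
Direct: the guest checkout 4/12 = 33.3%, the multi-step checkout 4/18 = 22.2% → the guest checkout
Display: the guest checkout 4/5 = 80.0%, the multi-step checkout 6/8 = 75.0% → the guest checkout
Overall: the guest checkout 33/120 = 27.5%, the multi-step checkout 28/138 = 20.3% → the guest checkout
The guest checkout wins overall and in every traffic group — no reversal.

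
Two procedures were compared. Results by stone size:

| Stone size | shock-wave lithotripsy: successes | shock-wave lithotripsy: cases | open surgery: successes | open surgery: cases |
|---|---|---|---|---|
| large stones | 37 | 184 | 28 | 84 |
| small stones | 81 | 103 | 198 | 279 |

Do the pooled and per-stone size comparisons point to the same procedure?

No

Large stones: shock-wave lithotripsy 37/184 = 20.1%, open surgery 28/84 = 33.3% → open surgery
Small stones: shock-wave lithotripsy 81/103 = 78.6%, open surgery 198/279 = 71.0% → shock-wave lithotripsy
Overall: shock-wave lithotripsy 118/287 = 41.1%, open surgery 226/363 = 62.3% → open surgery
Neither sweeps: shock-wave lithotripsy wins 1 of 2 groups, open surgery wins 1. Open surgery wins overall but not every group — no Simpson reversal.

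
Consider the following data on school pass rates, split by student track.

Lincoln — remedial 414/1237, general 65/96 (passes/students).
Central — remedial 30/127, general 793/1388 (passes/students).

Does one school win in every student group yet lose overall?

Remedial: Lincoln 414/1237 = 33.5%, Central 30/127 = 23.6% → Lincoln
General: Lincoln 65/96 = 67.7%, Central 793/1388 = 57.1% → Lincoln
Overall: Lincoln 479/1333 = 35.9%, Central 823/1515 = 54.3% → Central
Lincoln wins each student group but Central wins overall — the comparison reverses. Lincoln's students skew toward remedial, which has a lower base rate.

Yes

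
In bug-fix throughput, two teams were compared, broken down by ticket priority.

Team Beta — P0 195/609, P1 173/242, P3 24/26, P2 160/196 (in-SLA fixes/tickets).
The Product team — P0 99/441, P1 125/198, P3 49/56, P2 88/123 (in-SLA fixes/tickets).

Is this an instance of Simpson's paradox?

P0: Team Beta 195/609 = 32.0%, the Product team 99/441 = 22.4% → Team Beta
P1: Team Beta 173/242 = 71.5%, the Product team 125/198 = 63.1% → Team Beta
P3: Team Beta 24/26 = 92.3%, the Product team 49/56 = 87.5% → Team Beta
P2: Team Beta 160/196 = 81.6%, the Product team 88/123 = 71.5% → Team Beta
Overall: Team Beta 552/1073 = 51.4%, the Product team 361/818 = 44.1% → Team Beta
Team Beta wins overall and in every ticket group — no reversal.

No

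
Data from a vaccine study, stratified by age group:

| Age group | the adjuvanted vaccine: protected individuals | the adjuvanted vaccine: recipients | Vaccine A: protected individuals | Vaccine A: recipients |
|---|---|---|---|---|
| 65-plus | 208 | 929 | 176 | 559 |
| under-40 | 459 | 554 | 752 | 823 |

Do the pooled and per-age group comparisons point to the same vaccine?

65-plus: the adjuvanted vaccine 208/929 = 22.4%, Vaccine A 176/559 = 31.5% → Vaccine A
Under-40: the adjuvanted vaccine 459/554 = 82.9%, Vaccine A 752/823 = 91.4% → Vaccine A
Overall: the adjuvanted vaccine 667/1483 = 45.0%, Vaccine A 928/1382 = 67.1% → Vaccine A
Vaccine A wins overall and in every age group — no reversal.

Yes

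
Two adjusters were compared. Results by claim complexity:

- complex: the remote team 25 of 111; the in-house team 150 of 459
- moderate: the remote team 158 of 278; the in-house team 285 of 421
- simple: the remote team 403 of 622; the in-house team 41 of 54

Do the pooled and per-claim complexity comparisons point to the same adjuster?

Complex: the remote team 25/111 = 22.5%, the in-house team 150/459 = 32.7% → the in-house team
Moderate: the remote team 158/278 = 56.8%, the in-house team 285/421 = 67.7% → the in-house team
Simple: the remote team 403/622 = 64.8%, the in-house team 41/54 = 75.9% → the in-house team
Overall: the remote team 586/1011 = 58.0%, the in-house team 476/934 = 51.0% → the remote team
The in-house team wins each claim group but the remote team wins overall — the comparison reverses. The in-house team's claims skew toward complex, which has a lower base rate.

No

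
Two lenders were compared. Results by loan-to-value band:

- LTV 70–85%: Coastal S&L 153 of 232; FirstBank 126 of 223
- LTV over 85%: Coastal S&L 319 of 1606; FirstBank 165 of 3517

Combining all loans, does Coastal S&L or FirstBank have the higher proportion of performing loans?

Coastal S&L

LTV 70–85%: Coastal S&L 153/232 = 65.9%, FirstBank 126/223 = 56.5% → Coastal S&L
LTV over 85%: Coastal S&L 319/1606 = 19.9%, FirstBank 165/3517 = 4.7% → Coastal S&L
Overall: Coastal S&L 472/1838 = 25.7%, FirstBank 291/3740 = 7.8% → Coastal S&L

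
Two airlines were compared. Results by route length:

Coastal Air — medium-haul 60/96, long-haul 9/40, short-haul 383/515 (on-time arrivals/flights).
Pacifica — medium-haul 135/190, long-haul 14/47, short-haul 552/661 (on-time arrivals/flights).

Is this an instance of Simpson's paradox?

No

Medium-haul: Coastal Air 60/96 = 62.5%, Pacifica 135/190 = 71.1% → Pacifica
Long-haul: Coastal Air 9/40 = 22.5%, Pacifica 14/47 = 29.8% → Pacifica
Short-haul: Coastal Air 383/515 = 74.4%, Pacifica 552/661 = 83.5% → Pacifica
Overall: Coastal Air 452/651 = 69.4%, Pacifica 701/898 = 78.1% → Pacifica
Pacifica wins overall and in every route group — no reversal.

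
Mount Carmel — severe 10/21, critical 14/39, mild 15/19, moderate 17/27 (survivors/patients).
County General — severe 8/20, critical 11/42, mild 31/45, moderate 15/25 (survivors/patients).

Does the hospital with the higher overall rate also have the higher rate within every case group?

Severe: Mount Carmel 10/21 = 47.6%, County General 8/20 = 40.0% → Mount Carmel
Critical: Mount Carmel 14/39 = 35.9%, County General 11/42 = 26.2% → Mount Carmel
Mild: Mount Carmel 15/19 = 78.9%, County General 31/45 = 68.9% → Mount Carmel
Moderate: Mount Carmel 17/27 = 63.0%, County General 15/25 = 60.0% → Mount Carmel
Overall: Mount Carmel 56/106 = 52.8%, County General 65/132 = 49.2% → Mount Carmel
Mount Carmel wins overall and in every case group — no reversal.

Yes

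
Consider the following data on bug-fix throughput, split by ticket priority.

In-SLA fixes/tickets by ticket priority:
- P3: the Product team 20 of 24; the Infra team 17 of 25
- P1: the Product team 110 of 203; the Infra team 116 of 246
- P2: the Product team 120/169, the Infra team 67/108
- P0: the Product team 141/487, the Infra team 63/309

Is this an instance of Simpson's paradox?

No

P3: the Product team 20/24 = 83.3%, the Infra team 17/25 = 68.0% → the Product team
P1: the Product team 110/203 = 54.2%, the Infra team 116/246 = 47.2% → the Product team
P2: the Product team 120/169 = 71.0%, the Infra team 67/108 = 62.0% → the Product team
P0: the Product team 141/487 = 29.0%, the Infra team 63/309 = 20.4% → the Product team
Overall: the Product team 391/883 = 44.3%, the Infra team 263/688 = 38.2% → the Product team
The Product team wins overall and in every ticket group — no reversal.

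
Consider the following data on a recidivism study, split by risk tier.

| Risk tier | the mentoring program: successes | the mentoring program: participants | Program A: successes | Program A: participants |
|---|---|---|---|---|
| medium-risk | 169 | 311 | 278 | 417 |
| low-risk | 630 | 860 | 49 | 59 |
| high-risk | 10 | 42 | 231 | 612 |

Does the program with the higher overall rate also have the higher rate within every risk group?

Medium-risk: the mentoring program 169/311 = 54.3%, Program A 278/417 = 66.7% → Program A
Low-risk: the mentoring program 630/860 = 73.3%, Program A 49/59 = 83.1% → Program A
High-risk: the mentoring program 10/42 = 23.8%, Program A 231/612 = 37.7% → Program A
Overall: the mentoring program 809/1213 = 66.7%, Program A 558/1088 = 51.3% → the mentoring program
Program A wins each risk group but the mentoring program wins overall — the comparison reverses. Program A's participants skew toward high-risk, which has a lower base rate.

No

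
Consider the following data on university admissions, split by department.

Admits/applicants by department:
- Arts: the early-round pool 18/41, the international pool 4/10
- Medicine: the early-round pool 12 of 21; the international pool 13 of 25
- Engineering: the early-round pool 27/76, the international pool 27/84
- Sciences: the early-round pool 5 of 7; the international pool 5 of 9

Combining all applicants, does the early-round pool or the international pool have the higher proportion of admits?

the early-round pool

Arts: the early-round pool 18/41 = 43.9%, the international pool 4/10 = 40.0% → the early-round pool
Medicine: the early-round pool 12/21 = 57.1%, the international pool 13/25 = 52.0% → the early-round pool
Engineering: the early-round pool 27/76 = 35.5%, the international pool 27/84 = 32.1% → the early-round pool
Sciences: the early-round pool 5/7 = 71.4%, the international pool 5/9 = 55.6% → the early-round pool
Overall: the early-round pool 62/145 = 42.8%, the international pool 49/128 = 38.3% → the early-round pool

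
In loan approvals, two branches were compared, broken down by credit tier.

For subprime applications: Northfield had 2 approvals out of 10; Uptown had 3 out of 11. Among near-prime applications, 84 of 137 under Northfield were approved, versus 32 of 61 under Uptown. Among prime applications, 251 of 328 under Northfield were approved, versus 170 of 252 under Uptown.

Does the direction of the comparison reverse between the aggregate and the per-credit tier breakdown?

No

Subprime: Northfield 2/10 = 20.0%, Uptown 3/11 = 27.3% → Uptown
Near-prime: Northfield 84/137 = 61.3%, Uptown 32/61 = 52.5% → Northfield
Prime: Northfield 251/328 = 76.5%, Uptown 170/252 = 67.5% → Northfield
Overall: Northfield 337/475 = 70.9%, Uptown 205/324 = 63.3% → Northfield
Neither sweeps: Northfield wins 2 of 3 groups, Uptown wins 1. Northfield wins overall but not every group — no Simpson reversal.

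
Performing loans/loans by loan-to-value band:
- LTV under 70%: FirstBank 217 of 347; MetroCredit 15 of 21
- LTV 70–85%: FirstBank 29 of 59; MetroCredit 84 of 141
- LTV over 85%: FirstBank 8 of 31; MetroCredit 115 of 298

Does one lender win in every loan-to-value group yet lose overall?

LTV under 70%: FirstBank 217/347 = 62.5%, MetroCredit 15/21 = 71.4% → MetroCredit
LTV 70–85%: FirstBank 29/59 = 49.2%, MetroCredit 84/141 = 59.6% → MetroCredit
LTV over 85%: FirstBank 8/31 = 25.8%, MetroCredit 115/298 = 38.6% → MetroCredit
Overall: FirstBank 254/437 = 58.1%, MetroCredit 214/460 = 46.5% → FirstBank
MetroCredit wins each loan-to-value group but FirstBank wins overall — the comparison reverses. MetroCredit's loans skew toward LTV over 85%, which has a lower base rate.

Yes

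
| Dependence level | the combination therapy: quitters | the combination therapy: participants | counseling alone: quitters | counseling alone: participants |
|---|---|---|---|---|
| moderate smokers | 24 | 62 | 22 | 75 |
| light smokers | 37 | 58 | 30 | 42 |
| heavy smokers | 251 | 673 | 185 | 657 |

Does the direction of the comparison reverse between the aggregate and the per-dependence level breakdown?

Moderate smokers: the combination therapy 24/62 = 38.7%, counseling alone 22/75 = 29.3% → the combination therapy
Light smokers: the combination therapy 37/58 = 63.8%, counseling alone 30/42 = 71.4% → counseling alone
Heavy smokers: the combination therapy 251/673 = 37.3%, counseling alone 185/657 = 28.2% → the combination therapy
Overall: the combination therapy 312/793 = 39.3%, counseling alone 237/774 = 30.6% → the combination therapy
Neither sweeps: the combination therapy wins 2 of 3 groups, counseling alone wins 1. The combination therapy wins overall but not every group — no Simpson reversal.

No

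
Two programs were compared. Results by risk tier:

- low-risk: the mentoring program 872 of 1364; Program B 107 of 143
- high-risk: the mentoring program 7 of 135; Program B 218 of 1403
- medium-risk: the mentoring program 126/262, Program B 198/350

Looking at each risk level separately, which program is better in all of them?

Program B

Low-risk: the mentoring program 872/1364 = 63.9%, Program B 107/143 = 74.8% → Program B
High-risk: the mentoring program 7/135 = 5.2%, Program B 218/1403 = 15.5% → Program B
Medium-risk: the mentoring program 126/262 = 48.1%, Program B 198/350 = 56.6% → Program B
Program B has the higher rate in all 3 groups.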